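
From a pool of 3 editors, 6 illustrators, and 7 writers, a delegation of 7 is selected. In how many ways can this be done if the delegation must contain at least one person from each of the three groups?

9569

Unrestricted: C(16,7) = 11440 ways to pick any 7 of the 16.
Selections missing a whole group: no editors → C(13,7) = 1716; no illustrators → C(10,7) = 120; no writers → C(9,7) = 36.
Add back selections omitting two groups (i.e. drawn from a single group): C(3,7) + C(6,7) + C(7,7) = 1.
By inclusion–exclusion: 11440 − 1872 + 1 = 9569.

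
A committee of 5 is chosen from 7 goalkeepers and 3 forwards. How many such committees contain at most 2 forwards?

231

Split by how many forwards are chosen (0 through 2).
Sum: C(3,0)·C(7,5) + C(3,1)·C(7,4) + C(3,2)·C(7,3) = 21 + 105 + 105 = 231.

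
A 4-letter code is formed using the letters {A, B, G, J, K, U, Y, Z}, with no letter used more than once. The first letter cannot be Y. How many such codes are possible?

1470

The first letter has 8−1 = 7 choices (anything except Y).
The remaining 3 letters are filled from the other 7 symbols without repetition: 7 × 6 × 5 = 210.
Total: 7 × 210 = 1470.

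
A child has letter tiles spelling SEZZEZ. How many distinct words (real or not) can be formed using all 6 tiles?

The 6 letters of SEZZEZ have repeats: E appearing twice and Z appearing 3 times.
The number of distinct arrangements is 6!/(3!·2!) = 720/12 = 60.

60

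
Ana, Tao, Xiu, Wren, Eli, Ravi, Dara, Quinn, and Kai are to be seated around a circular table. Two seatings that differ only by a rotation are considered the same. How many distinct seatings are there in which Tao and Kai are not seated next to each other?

All circular seatings of 9 people number (8)! = 40320.
Seatings with Tao beside Kai: treat them as a block with 2 internal orders, giving 2 × (7)! = 10080.
Subtracting, 40320 − 10080 = 30240.

30240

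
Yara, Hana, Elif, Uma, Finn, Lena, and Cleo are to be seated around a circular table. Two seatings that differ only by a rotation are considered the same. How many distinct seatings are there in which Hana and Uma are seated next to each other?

240

Treat {Hana, Uma} as one unit (2 internal orders) and seat the resulting 6 units around the table: (5)! circular arrangements.
So 2 × (5)! = 2 × 120 = 240.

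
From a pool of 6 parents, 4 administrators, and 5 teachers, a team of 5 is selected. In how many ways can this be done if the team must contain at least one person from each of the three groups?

2170

With no constraint there are C(15,5) = 3003 possible selections.
Selections missing a whole group: no parents → C(9,5) = 126; no administrators → C(11,5) = 462; no teachers → C(10,5) = 252.
Add back selections omitting two groups (i.e. drawn from a single group): C(6,5) + C(4,5) + C(5,5) = 7.
By inclusion–exclusion: 3003 − 840 + 7 = 2170.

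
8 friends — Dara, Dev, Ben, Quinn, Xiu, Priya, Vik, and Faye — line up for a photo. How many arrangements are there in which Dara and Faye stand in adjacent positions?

10080

Treat {Dara, Faye} as a single unit. There are 7 units to order, and the pair itself can be ordered 2 ways.
That gives 2 × 7! = 2 × 5040 = 10080.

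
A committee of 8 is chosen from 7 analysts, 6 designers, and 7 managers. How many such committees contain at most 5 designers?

125879

Split by how many designers are chosen (0 through 5).
Sum: C(6,0)·C(14,8) + C(6,1)·C(14,7) + C(6,2)·C(14,6) + C(6,3)·C(14,5) + C(6,4)·C(14,4) + C(6,5)·C(14,3) = 3003 + 20592 + 45045 + 40040 + 15015 + 2184 = 125879.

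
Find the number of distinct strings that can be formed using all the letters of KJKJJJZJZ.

Letter multiplicities in KJKJJJZJZ: J×5, K×2, Z×2.
The number of distinct arrangements is 9!/(5!·2!·2!) = 362880/480 = 756.

756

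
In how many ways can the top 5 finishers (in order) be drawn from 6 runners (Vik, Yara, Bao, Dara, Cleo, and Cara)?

720

This is an ordered selection of 5 from 6: P(6,5).
That gives 6 × 5 × 4 × 3 × 2 = 720.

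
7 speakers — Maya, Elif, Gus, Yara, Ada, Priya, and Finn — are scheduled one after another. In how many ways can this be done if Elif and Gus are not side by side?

3600

Of the 7! = 5040 arrangements, those with Elif and Gus adjacent number 2 × 6! = 1440 (treat the pair as a block with 2 internal orders).
Complementary counting: 5040 − 1440 = 3600.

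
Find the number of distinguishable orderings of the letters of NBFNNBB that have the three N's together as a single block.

Treat the 3 copies of N as a single block. The multiset to arrange is then {NNN, B, B, B, F}, 5 items in all.
That gives (5)!/(3!) = 20 arrangements.

20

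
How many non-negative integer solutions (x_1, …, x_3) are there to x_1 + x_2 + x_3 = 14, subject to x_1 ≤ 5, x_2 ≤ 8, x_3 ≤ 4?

Ignoring the caps, the number of non-negative solutions to x_1+…+x_3 = 14 is C(16,2) = 120.
Subtract solutions that violate a single cap (substitute x_i' = x_i − (cap_i+1)): x_1 ≥ 6 gives C(10,2) = 45; x_2 ≥ 9 gives C(7,2) = 21; x_3 ≥ 5 gives C(11,2) = 55. Together 121.
Add back pairs where two caps are both exceeded: 0 + 10 + 1 = 11.
By inclusion–exclusion the count is 120 − 121 + 11 = 10.

10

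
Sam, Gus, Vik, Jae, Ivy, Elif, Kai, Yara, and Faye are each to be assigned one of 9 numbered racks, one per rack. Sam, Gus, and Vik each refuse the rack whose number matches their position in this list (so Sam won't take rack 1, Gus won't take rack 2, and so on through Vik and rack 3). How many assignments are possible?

256320

Let Aᵢ (for i ∈ {1, 2, 3}) be the placements that put person i in their forbidden rack. Any j of these fix j positions, leaving (9−j)! ways to fill the rest, and there are C(3,j) ways to pick which j.
By inclusion–exclusion, the number of valid placements is Σ_{j=0}^{3} (−1)^j C(3,j)·(9−j)!.
Computing: 362880 − 120960 + 15120 − 720 = 256320.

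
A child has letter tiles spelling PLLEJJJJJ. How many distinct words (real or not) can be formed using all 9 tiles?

Letter multiplicities in PLLEJJJJJ: E×1, J×5, L×2, P×1.
Dividing 9! = 362880 by 5!·2! = 240 for the repeated letters gives 1512.

1512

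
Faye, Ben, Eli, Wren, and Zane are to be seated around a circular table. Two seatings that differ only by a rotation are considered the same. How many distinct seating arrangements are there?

Fix one person's seat to break rotational symmetry; the remaining 4 people can be arranged in (4)! = 24 ways.

24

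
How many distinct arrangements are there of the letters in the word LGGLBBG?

LGGLBBG has 7 letters with B appearing twice, G appearing 3 times, and L appearing twice.
Dividing 7! = 5040 by 3!·2!·2! = 24 for the repeated letters gives 210.

210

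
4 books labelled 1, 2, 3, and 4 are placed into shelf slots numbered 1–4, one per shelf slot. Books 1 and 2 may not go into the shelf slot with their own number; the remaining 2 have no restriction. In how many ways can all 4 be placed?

Let Aᵢ (for i ∈ {1, 2}) be the placements that put book i in its forbidden shelf slot. Any j of these fix j positions, leaving (4−j)! ways to fill the rest, and there are C(2,j) ways to pick which j.
By inclusion–exclusion, the number of valid placements is Σ_{j=0}^{2} (−1)^j C(2,j)·(4−j)!.
Computing: 24 − 12 + 2 = 14.

14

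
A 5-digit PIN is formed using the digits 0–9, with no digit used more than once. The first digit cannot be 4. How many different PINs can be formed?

The first digit has 10−1 = 9 choices (anything except 4).
The remaining 4 digits are filled from the other 9 symbols without repetition: 9 × 8 × 7 × 6 = 3024.
Total: 9 × 3024 = 27216.

27216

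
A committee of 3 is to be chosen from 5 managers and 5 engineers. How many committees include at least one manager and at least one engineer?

100

Total 3-person selections from all 10: C(10,3) = 120.
Subtract selections that omit an entire group: no managers → C(5,3) = 10; no engineers → C(5,3) = 10.
Both groups omitted at once is impossible, so 120 − 20 = 100.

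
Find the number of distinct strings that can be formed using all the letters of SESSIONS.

1680

SESSIONS has 8 letters with S appearing 4 times.
Dividing 8! = 40320 by 4! = 24 for the repeated letters gives 1680.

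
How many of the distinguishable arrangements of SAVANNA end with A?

180

With the last slot taken by A, it remains to arrange the other 6 letters (SVANNA).
Those 6 letters have A appearing twice and N appearing twice, giving (6)!/(2!·2!) = 180.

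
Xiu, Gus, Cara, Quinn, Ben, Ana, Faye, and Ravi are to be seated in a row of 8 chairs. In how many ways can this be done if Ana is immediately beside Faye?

10080

Place the 6 others and the Ana-Faye pair as 7 objects in a line; the pair has 2 internal arrangements.
So the count is 2·(7)! = 10080.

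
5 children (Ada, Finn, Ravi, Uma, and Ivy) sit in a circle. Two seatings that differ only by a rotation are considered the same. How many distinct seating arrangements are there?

Around a circle, 5 distinct people have 5!/5 = (4)! = 24 rotationally distinct seatings.

24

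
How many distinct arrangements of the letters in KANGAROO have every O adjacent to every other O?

Treat the 2 copies of O as a single block. The multiset to arrange is then {OO, A, A, G, K, N, R}, 7 items in all.
That gives (7)!/(2!) = 2520 arrangements.

2520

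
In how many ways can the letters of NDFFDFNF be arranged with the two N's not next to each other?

There are 8!/(4!·2!·2!) = 420 arrangements of NDFFDFNF in total.
If the two N's are adjacent, glue them into one block, leaving 7 items to arrange: (7)!/(4!·2!) = 105 ways.
Subtracting, 420 − 105 = 315 arrangements keep the N's apart.

315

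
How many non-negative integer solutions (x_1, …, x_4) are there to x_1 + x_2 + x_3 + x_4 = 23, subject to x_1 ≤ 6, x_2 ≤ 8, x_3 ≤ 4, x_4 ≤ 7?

Without the upper bounds there are C(26,3) = 2600 ways to split 23 among 4 variables.
Subtract solutions that violate a single cap (substitute x_i' = x_i − (cap_i+1)): x_1 ≥ 7 gives C(19,3) = 969; x_2 ≥ 9 gives C(17,3) = 680; x_3 ≥ 5 gives C(21,3) = 1330; x_4 ≥ 8 gives C(18,3) = 816. Together 3795.
Add back pairs where two caps are both exceeded: 120 + 364 + 165 + 220 + 84 + 286 = 1239.
Subtract triples: 10 + 0 + 20 + 4 = 34.
By inclusion–exclusion the count is 2600 − 3795 + 1239 − 34 = 10.

10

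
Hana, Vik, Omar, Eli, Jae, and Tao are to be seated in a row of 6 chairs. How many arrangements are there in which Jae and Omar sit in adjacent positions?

240

Glue Jae and Omar into one block (2 internal orders), leaving 5 units to arrange in a row.
That gives 2 × 5! = 2 × 120 = 240.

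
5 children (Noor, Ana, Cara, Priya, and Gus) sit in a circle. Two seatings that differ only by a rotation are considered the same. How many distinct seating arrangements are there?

Fix one person's seat to break rotational symmetry; the remaining 4 people can be arranged in (4)! = 24 ways.

24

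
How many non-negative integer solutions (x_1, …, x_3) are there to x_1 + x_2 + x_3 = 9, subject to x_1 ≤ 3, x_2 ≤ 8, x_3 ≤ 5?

23

By stars and bars, unrestricted non-negative solutions to x_1+…+x_3 = 9 number C(9+2,2) = 55.
Subtract solutions that violate a single cap (substitute x_i' = x_i − (cap_i+1)): x_1 ≥ 4 gives C(7,2) = 21; x_2 ≥ 9 gives C(2,2) = 1; x_3 ≥ 6 gives C(5,2) = 10. Together 32.
No two caps can be exceeded simultaneously, so the pair terms are all 0.
By inclusion–exclusion the count is 55 − 32 + 0 = 23.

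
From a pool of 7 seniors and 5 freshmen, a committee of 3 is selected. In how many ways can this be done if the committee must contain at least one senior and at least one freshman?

Unrestricted: C(12,3) = 220 ways to pick any 3 of the 12.
Subtract selections that omit an entire group: no seniors → C(5,3) = 10; no freshmen → C(7,3) = 35.
Both groups omitted at once is impossible, so 220 − 45 = 175.

175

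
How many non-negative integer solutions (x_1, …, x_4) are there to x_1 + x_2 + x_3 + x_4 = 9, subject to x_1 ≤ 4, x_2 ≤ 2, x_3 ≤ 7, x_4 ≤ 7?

Without the upper bounds there are C(12,3) = 220 ways to split 9 among 4 variables.
Subtract solutions that violate a single cap (substitute x_i' = x_i − (cap_i+1)): x_1 ≥ 5 gives C(7,3) = 35; x_2 ≥ 3 gives C(9,3) = 84; x_3 ≥ 8 gives C(4,3) = 4; x_4 ≥ 8 gives C(4,3) = 4. Together 127.
Add back pairs where two caps are both exceeded: 4 + 0 + 0 + 0 + 0 + 0 = 4.
By inclusion–exclusion the count is 220 − 127 + 4 = 97.

97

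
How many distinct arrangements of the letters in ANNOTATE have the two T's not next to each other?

3780

There are 8!/(2!·2!·2!) = 5040 arrangements of ANNOTATE in total.
Arrangements with the T's together: treat TT as one letter, giving (7)!/(2!·2!) = 1260.
Subtracting, 5040 − 1260 = 3780 arrangements keep the T's apart.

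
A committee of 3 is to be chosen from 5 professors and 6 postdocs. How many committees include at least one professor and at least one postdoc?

Total 3-person selections from all 11: C(11,3) = 165.
Selections missing a whole group: no professors → C(6,3) = 20; no postdocs → C(5,3) = 10.
Both groups omitted at once is impossible, so 165 − 30 = 135.

135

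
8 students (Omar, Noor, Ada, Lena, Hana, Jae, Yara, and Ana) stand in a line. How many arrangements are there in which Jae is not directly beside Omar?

Of the 8! = 40320 arrangements, those with Jae and Omar adjacent number 2 × 7! = 10080 (treat the pair as a block with 2 internal orders).
Complementary counting: 40320 − 10080 = 30240.

30240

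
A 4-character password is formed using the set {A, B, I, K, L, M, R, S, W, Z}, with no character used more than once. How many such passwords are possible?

5040

This is a permutation of 4 out of 10: P(10,4) = 10!/6!.
10 × 9 × 8 × 7 = 5040.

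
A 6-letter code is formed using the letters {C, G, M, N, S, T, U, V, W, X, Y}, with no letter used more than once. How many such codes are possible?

With no repetition, fill the 6 letters in order: 11 choices, then 10, down to 6.
11 × 10 × 9 × 8 × 7 × 6 = 332640.

332640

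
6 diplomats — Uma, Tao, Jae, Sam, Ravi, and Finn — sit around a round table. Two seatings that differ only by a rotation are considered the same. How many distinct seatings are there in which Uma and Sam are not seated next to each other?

72

Without the restriction there are (5)! = 120 seatings.
Those with Uma next to Sam: fuse the pair into one unit and seat 5 units around a circle — 2·(4)! = 48.
Subtracting, 120 − 48 = 72.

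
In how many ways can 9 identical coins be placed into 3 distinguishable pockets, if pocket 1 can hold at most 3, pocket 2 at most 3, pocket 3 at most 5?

By stars and bars, unrestricted non-negative solutions to x_1+…+x_3 = 9 number C(9+2,2) = 55.
Subtract solutions that violate a single cap (substitute x_i' = x_i − (cap_i+1)): x_1 ≥ 4 gives C(7,2) = 21; x_2 ≥ 4 gives C(7,2) = 21; x_3 ≥ 6 gives C(5,2) = 10. Together 52.
Add back pairs where two caps are both exceeded: 3 + 0 + 0 = 3.
By inclusion–exclusion the count is 55 − 52 + 3 = 6.

6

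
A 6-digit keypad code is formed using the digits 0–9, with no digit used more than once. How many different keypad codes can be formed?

151200

This is a permutation of 6 out of 10: P(10,6) = 10!/4!.
10 × 9 × 8 × 7 × 6 × 5 = 151200.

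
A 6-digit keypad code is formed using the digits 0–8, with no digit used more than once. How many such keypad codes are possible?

60480

With no repetition, fill the 6 digits in order: 9 choices, then 8, down to 4.
That product is 9 × 8 × 7 × 6 × 5 × 4 = 60480.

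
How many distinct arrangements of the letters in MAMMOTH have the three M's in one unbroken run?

Treat the 3 copies of M as a single block. The multiset to arrange is then {MMM, A, H, O, T}, 5 items in all.
All 5 items are distinct, so there are (5)! = 120 arrangements.

120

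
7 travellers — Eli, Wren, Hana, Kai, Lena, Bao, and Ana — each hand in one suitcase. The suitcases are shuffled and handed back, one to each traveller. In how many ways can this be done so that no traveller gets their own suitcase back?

Count assignments avoiding every fixed point. For any j of the 7 travellers fixed to their own suitcase, the other 7−j can be arranged in (7−j)! ways.
By inclusion–exclusion this is Σ_{j=0}^{7} (−1)^j C(7,j)·(7−j)!.
Computing: 5040 − 5040 + 2520 − 840 + 210 − 42 + 7 − 1 = 1854.

1854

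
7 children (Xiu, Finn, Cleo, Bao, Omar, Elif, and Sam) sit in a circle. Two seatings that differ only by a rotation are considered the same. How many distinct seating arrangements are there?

720

Fix one person's seat to break rotational symmetry; the remaining 6 people can be arranged in (6)! = 720 ways.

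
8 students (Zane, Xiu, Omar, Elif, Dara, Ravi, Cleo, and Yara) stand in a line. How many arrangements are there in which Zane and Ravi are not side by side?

There are 8! = 40320 arrangements in all. If Zane and Ravi are adjacent, merging them into one block gives 2·(7)! = 10080 arrangements.
Complementary counting: 40320 − 10080 = 30240.

30240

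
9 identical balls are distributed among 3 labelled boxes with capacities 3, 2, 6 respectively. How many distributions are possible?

6

By stars and bars, unrestricted non-negative solutions to x_1+…+x_3 = 9 number C(9+2,2) = 55.
Subtract solutions that violate a single cap (substitute x_i' = x_i − (cap_i+1)): x_1 ≥ 4 gives C(7,2) = 21; x_2 ≥ 3 gives C(8,2) = 28; x_3 ≥ 7 gives C(4,2) = 6. Together 55.
Add back pairs where two caps are both exceeded: 6 + 0 + 0 = 6.
By inclusion–exclusion the count is 55 − 55 + 6 = 6.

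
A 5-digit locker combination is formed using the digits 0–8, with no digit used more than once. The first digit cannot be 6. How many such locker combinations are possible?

The first digit has 9−1 = 8 choices (anything except 6).
The remaining 4 digits are filled from the other 8 symbols without repetition: 8 × 7 × 6 × 5 = 1680.
Total: 8 × 1680 = 13440.

13440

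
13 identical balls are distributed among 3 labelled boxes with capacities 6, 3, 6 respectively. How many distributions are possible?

6

By stars and bars, unrestricted non-negative solutions to x_1+…+x_3 = 13 number C(13+2,2) = 105.
Subtract solutions that violate a single cap (substitute x_i' = x_i − (cap_i+1)): x_1 ≥ 7 gives C(8,2) = 28; x_2 ≥ 4 gives C(11,2) = 55; x_3 ≥ 7 gives C(8,2) = 28. Together 111.
Add back pairs where two caps are both exceeded: 6 + 0 + 6 = 12.
By inclusion–exclusion the count is 105 − 111 + 12 = 6.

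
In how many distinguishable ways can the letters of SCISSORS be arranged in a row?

The 8 letters of SCISSORS have repeats: S appearing 4 times.
The number of distinct arrangements is 8!/(4!) = 40320/24 = 1680.

1680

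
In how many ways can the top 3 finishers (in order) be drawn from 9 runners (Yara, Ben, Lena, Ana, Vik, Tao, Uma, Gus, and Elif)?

There are 9 choices for 1st place, 8 for 2nd, and 7 for 3rd.
That gives 9 × 8 × 7 = 504.

504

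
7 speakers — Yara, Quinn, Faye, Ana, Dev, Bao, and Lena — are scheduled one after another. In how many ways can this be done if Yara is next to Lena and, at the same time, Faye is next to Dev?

Treat {Yara,Lena} as one block (2 orders) and {Faye,Dev} as another (2 orders).
That leaves 5 units to arrange: 2 × 2 × 5! = 4 × 120 = 480.

480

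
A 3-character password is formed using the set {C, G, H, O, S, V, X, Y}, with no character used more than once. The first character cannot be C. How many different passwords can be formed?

The first character has 8−1 = 7 choices (anything except C).
The remaining 2 characters are filled from the other 7 symbols without repetition: 7 × 6 = 42.
Total: 7 × 42 = 294.

294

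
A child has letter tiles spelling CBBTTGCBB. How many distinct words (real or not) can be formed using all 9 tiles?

3780

The 9 letters of CBBTTGCBB have repeats: B appearing 4 times, C appearing twice, and T appearing twice.
The number of distinct arrangements is 9!/(4!·2!·2!) = 362880/96 = 3780.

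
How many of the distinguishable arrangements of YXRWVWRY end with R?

With the last slot taken by R, it remains to arrange the other 7 letters (YXWVWRY).
Those 7 letters have W appearing twice and Y appearing twice, giving (7)!/(2!·2!) = 1260.

1260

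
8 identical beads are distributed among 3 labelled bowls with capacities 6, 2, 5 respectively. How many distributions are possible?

15

By stars and bars, unrestricted non-negative solutions to x_1+…+x_3 = 8 number C(8+2,2) = 45.
Subtract solutions that violate a single cap (substitute x_i' = x_i − (cap_i+1)): x_1 ≥ 7 gives C(3,2) = 3; x_2 ≥ 3 gives C(7,2) = 21; x_3 ≥ 6 gives C(4,2) = 6. Together 30.
No two caps can be exceeded simultaneously, so the pair terms are all 0.
By inclusion–exclusion the count is 45 − 30 + 0 = 15.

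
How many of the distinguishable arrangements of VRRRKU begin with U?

20

Fix U in the first position and arrange the remaining 5 letters.
Those 5 letters have R appearing 3 times, giving (5)!/(3!) = 20.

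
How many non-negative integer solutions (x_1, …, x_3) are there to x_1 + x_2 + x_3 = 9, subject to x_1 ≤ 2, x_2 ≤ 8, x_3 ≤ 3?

11

By stars and bars, unrestricted non-negative solutions to x_1+…+x_3 = 9 number C(9+2,2) = 55.
Subtract solutions that violate a single cap (substitute x_i' = x_i − (cap_i+1)): x_1 ≥ 3 gives C(8,2) = 28; x_2 ≥ 9 gives C(2,2) = 1; x_3 ≥ 4 gives C(7,2) = 21. Together 50.
Add back pairs where two caps are both exceeded: 0 + 6 + 0 = 6.
By inclusion–exclusion the count is 55 − 50 + 6 = 11.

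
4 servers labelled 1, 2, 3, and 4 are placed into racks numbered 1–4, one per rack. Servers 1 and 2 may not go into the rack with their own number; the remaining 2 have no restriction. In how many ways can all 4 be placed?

Let Aᵢ (for i ∈ {1, 2}) be the placements that put server i in its forbidden rack. Any j of these fix j positions, leaving (4−j)! ways to fill the rest, and there are C(2,j) ways to pick which j.
By inclusion–exclusion, the number of valid placements is Σ_{j=0}^{2} (−1)^j C(2,j)·(4−j)!.
Computing: 24 − 12 + 2 = 14.

14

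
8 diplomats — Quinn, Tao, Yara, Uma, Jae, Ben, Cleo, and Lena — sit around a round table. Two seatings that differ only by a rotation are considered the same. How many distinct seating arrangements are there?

5040

Seat Quinn anywhere (absorbing the rotational symmetry), then permute the other 7: (7)! = 5040.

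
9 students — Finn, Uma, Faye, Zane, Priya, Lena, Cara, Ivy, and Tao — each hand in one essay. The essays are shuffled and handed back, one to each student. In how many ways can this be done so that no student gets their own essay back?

This is the derangement count D_9: permutations of 9 items with no fixed point.
By inclusion–exclusion this is Σ_{j=0}^{9} (−1)^j C(9,j)·(9−j)!.
Computing: 362880 − 362880 + 181440 − 60480 + 15120 − 3024 + 504 − 72 + 9 − 1 = 133496.

133496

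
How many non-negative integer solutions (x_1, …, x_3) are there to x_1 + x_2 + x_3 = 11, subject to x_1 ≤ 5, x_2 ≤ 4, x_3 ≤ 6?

15

Ignoring the caps, the number of non-negative solutions to x_1+…+x_3 = 11 is C(13,2) = 78.
Subtract solutions that violate a single cap (substitute x_i' = x_i − (cap_i+1)): x_1 ≥ 6 gives C(7,2) = 21; x_2 ≥ 5 gives C(8,2) = 28; x_3 ≥ 7 gives C(6,2) = 15. Together 64.
Add back pairs where two caps are both exceeded: 1 + 0 + 0 = 1.
By inclusion–exclusion the count is 78 − 64 + 1 = 15.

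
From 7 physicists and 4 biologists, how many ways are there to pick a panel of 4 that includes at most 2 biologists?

301

Split by how many biologists are chosen (0 through 2).
Sum: C(4,0)·C(7,4) + C(4,1)·C(7,3) + C(4,2)·C(7,2) = 35 + 140 + 126 = 301.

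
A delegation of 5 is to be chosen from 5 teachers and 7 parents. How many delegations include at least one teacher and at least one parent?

Total 5-person selections from all 12: C(12,5) = 792.
Selections missing a whole group: no teachers → C(7,5) = 21; no parents → C(5,5) = 1.
Both groups omitted at once is impossible, so 792 − 22 = 770.

770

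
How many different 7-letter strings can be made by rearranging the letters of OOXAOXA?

210

Letter multiplicities in OOXAOXA: A×2, O×3, X×2.
Dividing 7! = 5040 by 3!·2!·2! = 24 for the repeated letters gives 210.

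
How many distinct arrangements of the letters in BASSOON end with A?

180

With the last slot taken by A, it remains to arrange the other 6 letters (BSSOON).
Those 6 letters have O appearing twice and S appearing twice, giving (6)!/(2!·2!) = 180.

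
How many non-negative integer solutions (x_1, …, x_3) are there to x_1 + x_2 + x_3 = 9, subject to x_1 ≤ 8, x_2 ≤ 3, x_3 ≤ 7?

30

Without the upper bounds there are C(11,2) = 55 ways to split 9 among 3 variables.
Subtract solutions that violate a single cap (substitute x_i' = x_i − (cap_i+1)): x_1 ≥ 9 gives C(2,2) = 1; x_2 ≥ 4 gives C(7,2) = 21; x_3 ≥ 8 gives C(3,2) = 3. Together 25.
No two caps can be exceeded simultaneously, so the pair terms are all 0.
By inclusion–exclusion the count is 55 − 25 + 0 = 30.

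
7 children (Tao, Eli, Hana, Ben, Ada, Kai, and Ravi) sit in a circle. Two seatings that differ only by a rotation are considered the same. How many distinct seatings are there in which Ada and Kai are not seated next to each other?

Without the restriction there are (6)! = 720 seatings.
Seatings with Ada beside Kai: treat them as a block with 2 internal orders, giving 2 × (5)! = 240.
Subtracting, 720 − 240 = 480.

480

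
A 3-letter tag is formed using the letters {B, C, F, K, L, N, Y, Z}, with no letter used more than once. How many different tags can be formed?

336

This is a permutation of 3 out of 8: P(8,3) = 8!/5!.
8 × 7 × 6 = 336.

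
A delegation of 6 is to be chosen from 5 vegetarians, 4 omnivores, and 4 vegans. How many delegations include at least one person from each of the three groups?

Unrestricted: C(13,6) = 1716 ways to pick any 6 of the 13.
Subtract selections that omit an entire group: no vegetarians → C(8,6) = 28; no omnivores → C(9,6) = 84; no vegans → C(9,6) = 84.
Add back selections omitting two groups (i.e. drawn from a single group): C(5,6) + C(4,6) + C(4,6) = 0.
By inclusion–exclusion: 1716 − 196 + 0 = 1520.

1520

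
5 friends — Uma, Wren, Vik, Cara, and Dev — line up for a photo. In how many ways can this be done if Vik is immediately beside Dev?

Treat {Vik, Dev} as a single unit. There are 4 units to order, and the pair itself can be ordered 2 ways.
So the count is 2·(4)! = 48.

48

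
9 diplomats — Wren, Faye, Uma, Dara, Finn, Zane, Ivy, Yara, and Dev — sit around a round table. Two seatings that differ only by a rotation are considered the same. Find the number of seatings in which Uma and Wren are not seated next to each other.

All circular seatings of 9 people number (8)! = 40320.
Seatings with Uma beside Wren: treat them as a block with 2 internal orders, giving 2 × (7)! = 10080.
Subtracting, 40320 − 10080 = 30240.

30240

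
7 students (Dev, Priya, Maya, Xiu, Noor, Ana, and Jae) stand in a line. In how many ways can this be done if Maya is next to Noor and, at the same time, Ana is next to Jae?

480

Treat {Maya,Noor} as one block (2 orders) and {Ana,Jae} as another (2 orders).
That leaves 5 units to arrange: 2 × 2 × 5! = 4 × 120 = 480.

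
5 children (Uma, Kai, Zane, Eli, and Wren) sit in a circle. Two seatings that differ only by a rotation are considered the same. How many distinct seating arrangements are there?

Fix one person's seat to break rotational symmetry; the remaining 4 people can be arranged in (4)! = 24 ways.

24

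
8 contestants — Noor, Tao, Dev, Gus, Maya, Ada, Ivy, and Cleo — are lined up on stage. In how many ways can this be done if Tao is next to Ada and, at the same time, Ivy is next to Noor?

2880

Treat {Tao,Ada} as one block (2 orders) and {Ivy,Noor} as another (2 orders).
That leaves 6 units to arrange: 2 × 2 × 6! = 4 × 720 = 2880.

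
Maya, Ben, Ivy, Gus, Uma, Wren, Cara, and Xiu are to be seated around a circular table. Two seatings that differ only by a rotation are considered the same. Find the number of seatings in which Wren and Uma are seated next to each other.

1440

Treat {Wren, Uma} as one unit (2 internal orders) and seat the resulting 7 units around the table: (6)! circular arrangements.
So 2 × (6)! = 2 × 720 = 1440.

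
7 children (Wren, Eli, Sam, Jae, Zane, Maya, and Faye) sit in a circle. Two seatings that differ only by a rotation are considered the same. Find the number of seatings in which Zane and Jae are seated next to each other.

Glue Zane and Jae into a block (2 internal orders). Seating 6 units around a circle gives (5)! arrangements.
So 2 × (5)! = 2 × 120 = 240.

240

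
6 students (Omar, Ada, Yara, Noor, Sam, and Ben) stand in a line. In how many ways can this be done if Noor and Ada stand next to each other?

240

Treat {Noor, Ada} as a single unit. There are 5 units to order, and the pair itself can be ordered 2 ways.
That gives 2 × 5! = 2 × 120 = 240.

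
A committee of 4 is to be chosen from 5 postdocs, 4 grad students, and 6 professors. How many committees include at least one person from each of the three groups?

Unrestricted: C(15,4) = 1365 ways to pick any 4 of the 15.
Selections missing a whole group: no postdocs → C(10,4) = 210; no grad students → C(11,4) = 330; no professors → C(9,4) = 126.
Add back selections omitting two groups (i.e. drawn from a single group): C(5,4) + C(4,4) + C(6,4) = 21.
By inclusion–exclusion: 1365 − 666 + 21 = 720.

720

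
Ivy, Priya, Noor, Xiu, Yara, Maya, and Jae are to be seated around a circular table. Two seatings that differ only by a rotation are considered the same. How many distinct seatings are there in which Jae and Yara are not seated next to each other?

Without the restriction there are (6)! = 720 seatings.
Those with Jae next to Yara: fuse the pair into one unit and seat 6 units around a circle — 2·(5)! = 240.
Subtracting, 720 − 240 = 480.

480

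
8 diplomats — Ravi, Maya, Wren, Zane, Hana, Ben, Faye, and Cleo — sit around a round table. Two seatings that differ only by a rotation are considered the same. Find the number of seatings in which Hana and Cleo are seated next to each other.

1440

Treat {Hana, Cleo} as one unit (2 internal orders) and seat the resulting 7 units around the table: (6)! circular arrangements.
So 2 × (6)! = 2 × 720 = 1440.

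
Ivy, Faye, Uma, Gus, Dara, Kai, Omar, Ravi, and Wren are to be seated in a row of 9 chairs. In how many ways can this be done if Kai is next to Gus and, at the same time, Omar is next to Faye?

Treat {Kai,Gus} as one block (2 orders) and {Omar,Faye} as another (2 orders).
That leaves 7 units to arrange: 2 × 2 × 7! = 4 × 5040 = 20160.

20160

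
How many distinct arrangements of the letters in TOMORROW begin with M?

With the first slot taken by M, it remains to arrange the other 7 letters (TOORROW).
Those 7 letters have O appearing 3 times and R appearing twice, giving (7)!/(3!·2!) = 420.

420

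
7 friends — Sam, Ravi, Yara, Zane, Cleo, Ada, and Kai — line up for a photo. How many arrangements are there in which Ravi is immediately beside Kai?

Place the 5 others and the Ravi-Kai pair as 6 objects in a line; the pair has 2 internal arrangements.
So the count is 2·(6)! = 1440.

1440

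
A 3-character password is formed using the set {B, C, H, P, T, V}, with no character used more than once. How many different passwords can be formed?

Choose and order 3 of the 6 symbols: the first character has 6 options, the next 5, then 4.
That product is 6 × 5 × 4 = 120.

120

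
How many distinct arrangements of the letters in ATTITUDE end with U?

840

Fix U in the last position and arrange the remaining 7 letters.
Those 7 letters have T appearing 3 times, giving (7)!/(3!) = 840.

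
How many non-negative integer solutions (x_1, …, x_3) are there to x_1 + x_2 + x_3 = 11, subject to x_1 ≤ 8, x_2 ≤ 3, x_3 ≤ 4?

By stars and bars, unrestricted non-negative solutions to x_1+…+x_3 = 11 number C(11+2,2) = 78.
Subtract solutions that violate a single cap (substitute x_i' = x_i − (cap_i+1)): x_1 ≥ 9 gives C(4,2) = 6; x_2 ≥ 4 gives C(9,2) = 36; x_3 ≥ 5 gives C(8,2) = 28. Together 70.
Add back pairs where two caps are both exceeded: 0 + 0 + 6 = 6.
By inclusion–exclusion the count is 78 − 70 + 6 = 14.

14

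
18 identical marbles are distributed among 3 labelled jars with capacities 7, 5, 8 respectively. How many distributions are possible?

6

Ignoring the caps, the number of non-negative solutions to x_1+…+x_3 = 18 is C(20,2) = 190.
Subtract solutions that violate a single cap (substitute x_i' = x_i − (cap_i+1)): x_1 ≥ 8 gives C(12,2) = 66; x_2 ≥ 6 gives C(14,2) = 91; x_3 ≥ 9 gives C(11,2) = 55. Together 212.
Add back pairs where two caps are both exceeded: 15 + 3 + 10 = 28.
By inclusion–exclusion the count is 190 − 212 + 28 = 6.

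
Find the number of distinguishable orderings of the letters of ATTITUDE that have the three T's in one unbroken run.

Treat the 3 copies of T as a single block. The multiset to arrange is then {TTT, A, D, E, I, U}, 6 items in all.
All 6 items are distinct, so there are (6)! = 720 arrangements.

720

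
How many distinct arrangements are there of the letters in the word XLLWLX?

60

XLLWLX has 6 letters with L appearing 3 times and X appearing twice.
Dividing 6! = 720 by 3!·2! = 12 for the repeated letters gives 60.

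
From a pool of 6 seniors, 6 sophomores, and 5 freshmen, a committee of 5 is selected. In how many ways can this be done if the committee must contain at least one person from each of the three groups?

With no constraint there are C(17,5) = 6188 possible selections.
Subtract selections that omit an entire group: no seniors → C(11,5) = 462; no sophomores → C(11,5) = 462; no freshmen → C(12,5) = 792.
Add back selections omitting two groups (i.e. drawn from a single group): C(6,5) + C(6,5) + C(5,5) = 13.
By inclusion–exclusion: 6188 − 1716 + 13 = 4485.

4485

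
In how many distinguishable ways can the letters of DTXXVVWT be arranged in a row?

Letter multiplicities in DTXXVVWT: D×1, T×2, V×2, W×1, X×2.
The number of distinct arrangements is 8!/(2!·2!·2!) = 40320/8 = 5040.

5040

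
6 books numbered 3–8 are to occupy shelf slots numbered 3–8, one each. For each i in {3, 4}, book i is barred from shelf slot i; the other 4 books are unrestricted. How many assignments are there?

504

Let Aᵢ (for i ∈ {3, 4}) be the placements that put book i in its forbidden shelf slot. Any j of these fix j positions, leaving (6−j)! ways to fill the rest, and there are C(2,j) ways to pick which j.
By inclusion–exclusion, the number of valid placements is Σ_{j=0}^{2} (−1)^j C(2,j)·(6−j)!.
Computing: 720 − 240 + 24 = 504.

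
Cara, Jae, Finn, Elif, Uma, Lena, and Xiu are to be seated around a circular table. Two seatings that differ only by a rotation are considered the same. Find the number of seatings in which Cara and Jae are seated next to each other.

240

Treat {Cara, Jae} as one unit (2 internal orders) and seat the resulting 6 units around the table: (5)! circular arrangements.
So 2 × (5)! = 2 × 120 = 240.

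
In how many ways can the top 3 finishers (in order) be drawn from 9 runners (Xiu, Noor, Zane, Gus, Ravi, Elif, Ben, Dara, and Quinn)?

There are 9 choices for 1st place, 8 for 2nd, and 7 for 3rd.
That gives 9 × 8 × 7 = 504.

504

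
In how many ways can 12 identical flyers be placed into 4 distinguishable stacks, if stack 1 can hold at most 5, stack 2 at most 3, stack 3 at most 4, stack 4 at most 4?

By stars and bars, unrestricted non-negative solutions to x_1+…+x_4 = 12 number C(12+3,3) = 455.
Subtract solutions that violate a single cap (substitute x_i' = x_i − (cap_i+1)): x_1 ≥ 6 gives C(9,3) = 84; x_2 ≥ 4 gives C(11,3) = 165; x_3 ≥ 5 gives C(10,3) = 120; x_4 ≥ 5 gives C(10,3) = 120. Together 489.
Add back pairs where two caps are both exceeded: 10 + 4 + 4 + 20 + 20 + 10 = 68.
By inclusion–exclusion the count is 455 − 489 + 68 = 34.

34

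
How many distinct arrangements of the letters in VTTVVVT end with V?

20

Fix V in the last position and arrange the remaining 6 letters.
Those 6 letters have T appearing 3 times and V appearing 3 times, giving (6)!/(3!·3!) = 20.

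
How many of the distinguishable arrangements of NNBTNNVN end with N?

210

Fix N in the last position and arrange the remaining 7 letters.
Those 7 letters have N appearing 4 times, giving (7)!/(4!) = 210.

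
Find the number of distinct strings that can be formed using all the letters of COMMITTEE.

The 9 letters of COMMITTEE have repeats: E appearing twice, M appearing twice, and T appearing twice.
Dividing 9! = 362880 by 2!·2!·2! = 8 for the repeated letters gives 45360.

45360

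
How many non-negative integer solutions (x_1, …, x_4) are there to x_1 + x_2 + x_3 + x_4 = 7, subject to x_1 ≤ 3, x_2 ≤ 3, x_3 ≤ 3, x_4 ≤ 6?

59

By stars and bars, unrestricted non-negative solutions to x_1+…+x_4 = 7 number C(7+3,3) = 120.
Subtract solutions that violate a single cap (substitute x_i' = x_i − (cap_i+1)): x_1 ≥ 4 gives C(6,3) = 20; x_2 ≥ 4 gives C(6,3) = 20; x_3 ≥ 4 gives C(6,3) = 20; x_4 ≥ 7 gives C(3,3) = 1. Together 61.
No two caps can be exceeded simultaneously, so the pair terms are all 0.
By inclusion–exclusion the count is 120 − 61 + 0 = 59.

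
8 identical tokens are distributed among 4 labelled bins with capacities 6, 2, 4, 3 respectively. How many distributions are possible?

Ignoring the caps, the number of non-negative solutions to x_1+…+x_4 = 8 is C(11,3) = 165.
Subtract solutions that violate a single cap (substitute x_i' = x_i − (cap_i+1)): x_1 ≥ 7 gives C(4,3) = 4; x_2 ≥ 3 gives C(8,3) = 56; x_3 ≥ 5 gives C(6,3) = 20; x_4 ≥ 4 gives C(7,3) = 35. Together 115.
Add back pairs where two caps are both exceeded: 0 + 0 + 0 + 1 + 4 + 0 = 5.
By inclusion–exclusion the count is 165 − 115 + 5 = 55.

55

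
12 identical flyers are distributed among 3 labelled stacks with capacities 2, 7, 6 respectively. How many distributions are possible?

By stars and bars, unrestricted non-negative solutions to x_1+…+x_3 = 12 number C(12+2,2) = 91.
Subtract solutions that violate a single cap (substitute x_i' = x_i − (cap_i+1)): x_1 ≥ 3 gives C(11,2) = 55; x_2 ≥ 8 gives C(6,2) = 15; x_3 ≥ 7 gives C(7,2) = 21. Together 91.
Add back pairs where two caps are both exceeded: 3 + 6 + 0 = 9.
By inclusion–exclusion the count is 91 − 91 + 9 = 9.

9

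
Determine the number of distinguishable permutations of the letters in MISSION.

1260

Letter multiplicities in MISSION: I×2, M×1, N×1, O×1, S×2.
So there are 7! / (2!·2!) = 1260 distinguishable arrangements.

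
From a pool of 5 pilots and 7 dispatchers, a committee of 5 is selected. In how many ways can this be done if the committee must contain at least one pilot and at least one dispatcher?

770

Total 5-person selections from all 12: C(12,5) = 792.
Selections missing a whole group: no pilots → C(7,5) = 21; no dispatchers → C(5,5) = 1.
Both groups omitted at once is impossible, so 792 − 22 = 770.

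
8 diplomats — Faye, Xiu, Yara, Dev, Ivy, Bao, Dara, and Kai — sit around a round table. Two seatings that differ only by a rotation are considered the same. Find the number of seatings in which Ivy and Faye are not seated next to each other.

3600

All circular seatings of 8 people number (7)! = 5040.
Those with Ivy next to Faye: fuse the pair into one unit and seat 7 units around a circle — 2·(6)! = 1440.
Subtracting, 5040 − 1440 = 3600.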